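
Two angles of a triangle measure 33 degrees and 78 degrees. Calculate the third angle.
Sum of angles in a triangle = 180 degrees
Third angle = 180 - 33 - 78
Third angle = 69 degrees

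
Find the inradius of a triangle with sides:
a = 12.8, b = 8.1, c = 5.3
s = (a+b+c)/2 = (12.8+8.1+5.3)/2 = 13.1
Area = √(s(s-a)(s-b)(s-c)) = √(13.1·0.3·5·7.8) = 12.3802
r = Area/s = 12.3802/13.1 = 0.9451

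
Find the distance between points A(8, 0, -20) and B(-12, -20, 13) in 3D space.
d = √[(-20)² + (-20)² + (33)²] = √1889 = 43.46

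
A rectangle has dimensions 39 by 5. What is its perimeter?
Perimeter = 2 * (length + width)
Perimeter = 2 * (39 + 5)
Perimeter = 2 * 44
Perimeter = 88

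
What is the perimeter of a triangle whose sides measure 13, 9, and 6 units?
Perimeter = sum of all sides
Perimeter = 13 + 9 + 6
Perimeter = 28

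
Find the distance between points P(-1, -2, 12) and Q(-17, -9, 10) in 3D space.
d = √[(-16)² + (-7)² + (-2)²] = √309 = 17.58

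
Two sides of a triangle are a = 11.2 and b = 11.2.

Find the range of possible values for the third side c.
By the triangle inequality: |a - b| < c < a + b
|11.2 - 11.2| < c < 11.2 + 11.2
0 < c < 22.4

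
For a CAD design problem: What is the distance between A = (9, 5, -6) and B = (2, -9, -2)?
d = √[(-7)² + (-14)² + (4)²] = √261 = 16.16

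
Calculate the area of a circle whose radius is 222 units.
Area = pi * r²
Area = pi * 222²
Area = pi * 49284
Area = 154830.25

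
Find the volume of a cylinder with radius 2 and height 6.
Volume = pi * r² * h
Volume = pi * 2² * 6
Volume = pi * 4 * 6
Volume = pi * 24
Volume = 75.40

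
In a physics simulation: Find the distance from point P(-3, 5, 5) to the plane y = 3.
d = |0(-3) + 1(5) + 0(5) - (3)| / √(0² + 1² + 0²) = 2/√1 = 2.0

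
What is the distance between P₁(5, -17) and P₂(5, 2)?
Using the distance formula: d = sqrt((x₂-x₁)² + (y₂-y₁)²)
dx = 5 - 5 = 0
dy = 2 - (-17) = 19
d = sqrt(0² + 19²) = sqrt(0 + 361) = sqrt(361) = 19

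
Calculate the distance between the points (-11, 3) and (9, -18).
Using the distance formula: d = sqrt((x₂-x₁)² + (y₂-y₁)²)
dx = 9 - (-11) = 20
dy = (-18) - 3 = -21
d = sqrt(20² + (-21)²) = sqrt(400 + 441) = sqrt(841) = 29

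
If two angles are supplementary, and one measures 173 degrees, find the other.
Supplementary angles sum to 180 degrees.
Other angle = 180 - 173
Other angle = 7 degrees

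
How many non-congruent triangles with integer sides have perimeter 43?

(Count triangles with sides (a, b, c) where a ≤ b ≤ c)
With a ≤ b ≤ c and a + b + c = 43, the triangle inequality a + b > c gives c < 43/2, so c ≤ 21.
Iterate a from 1 to ⌊p/3⌋ = 14; for each a, b ranges from a to ⌊(p−a)/2⌋ with c = p − a − b, keeping only c ≥ b.
Triples: (1, 21, 21), (2, 20, 21), (3, 19, 21), …
Count = 44 triangles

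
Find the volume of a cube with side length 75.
Volume = s³
Volume = 75³
Volume = 421875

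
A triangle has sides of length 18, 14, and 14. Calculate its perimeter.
Perimeter = sum of all sides
Perimeter = 18 + 14 + 14
Perimeter = 46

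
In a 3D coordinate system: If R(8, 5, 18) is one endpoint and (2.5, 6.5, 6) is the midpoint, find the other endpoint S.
S = (2×2.5 - 8, 2×6.5 - 5, 2×6 - 18) = (-3, 8, -6)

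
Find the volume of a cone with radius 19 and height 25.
Volume = (1/3) * pi * r² * h
Volume = (1/3) * pi * 19² * 25
Volume = (1/3) * pi * 361 * 25
Volume = (1/3) * pi * 9025
Volume = 9450.96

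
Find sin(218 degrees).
sin(218 degrees) = -0.6157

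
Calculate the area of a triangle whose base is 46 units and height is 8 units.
Area = (1/2) * base * height
Area = (1/2) * 46 * 8
Area = 184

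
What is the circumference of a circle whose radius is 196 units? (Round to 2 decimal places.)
Circumference = 2 * pi * r
Circumference = 2 * pi * 196
Circumference = 1231.50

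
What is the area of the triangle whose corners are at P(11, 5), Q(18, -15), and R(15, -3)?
Using the coordinate formula: Area = (1/2)|x₁(y₂-y₃) + x₂(y₃-y₁) + x₃(y₁-y₂)|
Area = (1/2)|11((-15)-(-3)) + 18((-3)-5) + 15(5-(-15))|
Area = (1/2)|11*(-12) + 18*(-8) + 15*20|
Area = (1/2)|(-132) + (-144) + 300|
Area = (1/2)*24 = 12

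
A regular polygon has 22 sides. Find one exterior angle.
Exterior angle of a regular n-gon = 360/n
Exterior angle = 360/22
Exterior angle = 16.36 degrees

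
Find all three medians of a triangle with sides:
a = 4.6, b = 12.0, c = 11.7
Using m_x = ½√(2y² + 2z² - x²):
m_a = ½√(2·12.0² + 2·11.7² - 4.6²) = ½√540.62 = 11.63
m_b = ½√(2·4.6² + 2·11.7² - 12.0²) = ½√172.1 = 6.559
m_c = ½√(2·4.6² + 2·12.0² - 11.7²) = ½√193.43 = 6.954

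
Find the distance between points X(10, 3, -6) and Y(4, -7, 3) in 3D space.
d = √[(-6)² + (-10)² + (9)²] = √217 = 14.73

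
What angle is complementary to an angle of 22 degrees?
Complementary angles sum to 90 degrees.
Other angle = 90 - 22
Other angle = 68 degrees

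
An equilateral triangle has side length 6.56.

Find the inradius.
For an equilateral triangle, r = s/(2√3) where s is the side.
r = 6.56/(2√3) = 6.56/3.464102 = 1.894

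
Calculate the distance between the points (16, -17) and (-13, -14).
Using the distance formula: d = sqrt((x₂-x₁)² + (y₂-y₁)²)
dx = (-13) - 16 = -29
dy = (-14) - (-17) = 3
d = sqrt((-29)² + 3²) = sqrt(841 + 9) = sqrt(850) = 29.15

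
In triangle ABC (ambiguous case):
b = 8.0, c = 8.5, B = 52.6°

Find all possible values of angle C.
sin(C)/c = sin(B)/b  →  sin(C) = c·sin(B)/b = 8.5·sin(52.6°)/8.0 = 0.844066
C₁ = arcsin(0.844066) = 57.57°,  C₂ = 180° - C₁ = 122.43°
Check C₂: A = 180° - 52.6° - 122.43° = 4.97° > 0 ✓
C = 57.57° or C = 122.43° (two solutions)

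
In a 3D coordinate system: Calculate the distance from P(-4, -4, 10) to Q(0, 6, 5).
d = √[(4)² + (10)² + (-5)²] = √141 = 11.87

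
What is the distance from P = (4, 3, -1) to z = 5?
d = |0(4) + 0(3) + 1(-1) - (5)| / √(0² + 0² + 1²) = 6/√1 = 6.0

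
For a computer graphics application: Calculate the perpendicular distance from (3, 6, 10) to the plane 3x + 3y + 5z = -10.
d = |3(3) + 3(6) + 5(10) - (-10)| / √(3² + 3² + 5²) = 87/√43 = 13.27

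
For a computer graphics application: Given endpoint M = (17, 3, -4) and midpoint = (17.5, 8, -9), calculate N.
N = (2×17.5 - 17, 2×8 - 3, 2×(-9) - (-4)) = (18, 13, -14)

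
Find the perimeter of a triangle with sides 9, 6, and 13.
Perimeter = sum of all sides
Perimeter = 9 + 6 + 13
Perimeter = 28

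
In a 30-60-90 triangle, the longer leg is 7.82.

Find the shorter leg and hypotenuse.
In a 30-60-90 triangle, sides are in ratio 1 : √3 : 2.
Long leg = short leg·√3  →  short leg = 7.82/√3 = 4.515
Hypotenuse = 2·(short leg) = 2·7.82/√3 = 9.03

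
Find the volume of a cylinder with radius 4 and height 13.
Volume = pi * r² * h
Volume = pi * 4² * 13
Volume = pi * 16 * 13
Volume = pi * 208
Volume = 653.45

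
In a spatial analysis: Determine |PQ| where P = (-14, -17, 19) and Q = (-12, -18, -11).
d = √[(2)² + (-1)² + (-30)²] = √905 = 30.08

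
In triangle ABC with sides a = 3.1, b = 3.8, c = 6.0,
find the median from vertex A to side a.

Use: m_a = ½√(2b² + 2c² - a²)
m_a = ½√(2·3.8² + 2·6.0² - 3.1²)
m_a = ½√(28.88 + 72 - 9.61) = ½√91.27 = 4.777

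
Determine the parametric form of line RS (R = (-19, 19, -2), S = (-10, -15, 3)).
Direction vector d = S - R = (9, -34, 5)
x = -19 + 9t, y = 19 - 34t, z = -2 + 5t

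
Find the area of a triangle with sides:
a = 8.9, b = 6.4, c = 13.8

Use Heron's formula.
s = (a+b+c)/2 = (8.9+6.4+13.8)/2 = 14.55
A = √(s(s-a)(s-b)(s-c)) = √(14.55·5.65·8.15·0.75)
A = √502.493 = 22.42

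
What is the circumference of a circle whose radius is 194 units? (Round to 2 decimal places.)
Circumference = 2 * pi * r
Circumference = 2 * pi * 194
Circumference = 1218.94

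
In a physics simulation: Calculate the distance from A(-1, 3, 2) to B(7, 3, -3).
d = √[(8)² + (0)² + (-5)²] = √89 = 9.434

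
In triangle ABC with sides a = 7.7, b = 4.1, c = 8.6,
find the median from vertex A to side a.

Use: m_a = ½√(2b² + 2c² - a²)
m_a = ½√(2·4.1² + 2·8.6² - 7.7²)
m_a = ½√(33.62 + 147.92 - 59.29) = ½√122.25 = 5.528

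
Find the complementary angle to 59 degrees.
Complementary angles sum to 90 degrees.
Other angle = 90 - 59
Other angle = 31 degrees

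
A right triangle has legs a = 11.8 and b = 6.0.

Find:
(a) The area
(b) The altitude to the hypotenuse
(a) Area = ½ab = ½·11.8·6.0 = 35.4
(b) Hypotenuse c = √(11.8² + 6.0²) = √175.24 = 13.2378
    Area = ½·c·h_c  →  h_c = 2·Area/c = 2·35.4/13.2378 = 5.348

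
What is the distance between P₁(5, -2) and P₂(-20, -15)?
Using the distance formula: d = sqrt((x₂-x₁)² + (y₂-y₁)²)
dx = (-20) - 5 = -25
dy = (-15) - (-2) = -13
d = sqrt((-25)² + (-13)²) = sqrt(625 + 169) = sqrt(794) = 28.18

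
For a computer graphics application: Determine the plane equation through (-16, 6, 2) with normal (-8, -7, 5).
d = n·P = (-8)(-16) + (-7)(6) + (5)(2) = 96
Plane: -8x - 7y + 5z = 96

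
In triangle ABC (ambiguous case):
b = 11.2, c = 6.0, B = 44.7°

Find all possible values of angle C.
sin(C)/c = sin(B)/b  →  sin(C) = c·sin(B)/b = 6.0·sin(44.7°)/11.2 = 0.376819
C₁ = arcsin(0.376819) = 22.14°,  C₂ = 180° - C₁ = 157.86°
Check C₂: A = 180° - 44.7° - 157.86° = -22.56° ≤ 0, rejected
C = 22.14° (one solution)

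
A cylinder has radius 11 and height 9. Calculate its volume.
Volume = pi * r² * h
Volume = pi * 11² * 9
Volume = pi * 121 * 9
Volume = pi * 1089
Volume = 3421.19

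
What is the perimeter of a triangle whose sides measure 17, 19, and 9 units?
Perimeter = sum of all sides
Perimeter = 17 + 19 + 9
Perimeter = 45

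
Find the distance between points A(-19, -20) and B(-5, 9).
Using the distance formula: d = sqrt((x₂-x₁)² + (y₂-y₁)²)
dx = (-5) - (-19) = 14
dy = 9 - (-20) = 29
d = sqrt(14² + 29²) = sqrt(196 + 841) = sqrt(1037) = 32.20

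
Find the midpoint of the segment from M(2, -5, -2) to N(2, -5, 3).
Midpoint = ((2+2)/2, (-5-5)/2, (-2+3)/2) = (2, -5, 0.5)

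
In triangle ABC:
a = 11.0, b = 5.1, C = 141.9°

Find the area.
Using A = ½ab·sin(C):
A = ½·11.0·5.1·sin(141.9°) = ½·56.1·0.617036 = 17.31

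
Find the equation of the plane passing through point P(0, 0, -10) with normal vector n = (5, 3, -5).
d = n·P = (5)(0) + (3)(0) + (-5)(-10) = 50
Plane: 5x + 3y - 5z = 50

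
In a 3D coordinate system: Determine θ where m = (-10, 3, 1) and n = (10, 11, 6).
m·n = -61, |m|² = 110, |n|² = 257
cos θ = -61/√28270 ≈ -0.3628
θ ≈ 111.3°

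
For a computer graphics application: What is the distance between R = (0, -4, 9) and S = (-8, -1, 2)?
d = √[(-8)² + (3)² + (-7)²] = √122 = 11.05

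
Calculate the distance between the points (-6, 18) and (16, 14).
Using the distance formula: d = sqrt((x₂-x₁)² + (y₂-y₁)²)
dx = 16 - (-6) = 22
dy = 14 - 18 = -4
d = sqrt(22² + (-4)²) = sqrt(484 + 16) = sqrt(500) = 22.36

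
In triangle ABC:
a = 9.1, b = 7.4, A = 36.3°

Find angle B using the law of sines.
sin(B)/b = sin(A)/a
sin(B) = b·sin(A)/a = 7.4·sin(36.3°)/9.1 = 0.481417
B = arcsin(0.481417) = 28.78°  (b ≤ a, so B ≤ A and the acute solution is unique)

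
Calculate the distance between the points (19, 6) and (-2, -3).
Using the distance formula: d = sqrt((x₂-x₁)² + (y₂-y₁)²)
dx = (-2) - 19 = -21
dy = (-3) - 6 = -9
d = sqrt((-21)² + (-9)²) = sqrt(441 + 81) = sqrt(522) = 22.85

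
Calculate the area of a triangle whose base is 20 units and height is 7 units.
Area = (1/2) * base * height
Area = (1/2) * 20 * 7
Area = 70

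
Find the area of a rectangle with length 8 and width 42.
Area = length * width
Area = 8 * 42
Area = 336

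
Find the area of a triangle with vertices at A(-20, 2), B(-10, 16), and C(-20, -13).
Using the coordinate formula: Area = (1/2)|x₁(y₂-y₃) + x₂(y₃-y₁) + x₃(y₁-y₂)|
Area = (1/2)|(-20)(16-(-13)) + (-10)((-13)-2) + (-20)(2-16)|
Area = (1/2)|(-20)*29 + (-10)*(-15) + (-20)*(-14)|
Area = (1/2)|(-580) + 150 + 280|
Area = (1/2)*150 = 75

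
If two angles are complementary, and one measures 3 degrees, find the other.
Complementary angles sum to 90 degrees.
Other angle = 90 - 3
Other angle = 87 degrees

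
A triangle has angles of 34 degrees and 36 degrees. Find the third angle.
Sum of angles in a triangle = 180 degrees
Third angle = 180 - 34 - 36
Third angle = 110 degrees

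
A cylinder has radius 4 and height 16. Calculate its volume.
Volume = pi * r² * h
Volume = pi * 4² * 16
Volume = pi * 16 * 16
Volume = pi * 256
Volume = 804.25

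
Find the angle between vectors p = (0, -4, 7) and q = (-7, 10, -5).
p·q = -75, |p|² = 65, |q|² = 174
cos θ = -75/√11310 ≈ -0.7052
θ ≈ 134.8°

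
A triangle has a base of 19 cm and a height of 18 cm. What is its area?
Area = (1/2) * base * height
Area = (1/2) * 19 * 18
Area = 171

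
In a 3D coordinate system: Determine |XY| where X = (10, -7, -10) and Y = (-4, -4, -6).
d = √[(-14)² + (3)² + (4)²] = √221 = 14.87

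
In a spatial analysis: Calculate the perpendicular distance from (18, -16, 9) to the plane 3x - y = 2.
d = |3(18) + (-1)(-16) + 0(9) - (2)| / √(3² + (-1)² + 0²) = 68/√10 = 21.5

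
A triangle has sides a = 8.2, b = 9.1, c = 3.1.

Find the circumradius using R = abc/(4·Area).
s = (a+b+c)/2 = 10.2
Area = √(s(s-a)(s-b)(s-c)) = √(10.2·2·1.1·7.1) = 12.6224
R = abc/(4·Area) = (8.2·9.1·3.1)/(4·12.6224) = 231.322/50.4896 = 4.582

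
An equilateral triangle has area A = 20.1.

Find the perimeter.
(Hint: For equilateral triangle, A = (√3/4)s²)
A = (√3/4)s²  →  s² = 4A/√3 = 4·20.1/√3 = 46.419
s = 6.81315
Perimeter = 3s = 20.44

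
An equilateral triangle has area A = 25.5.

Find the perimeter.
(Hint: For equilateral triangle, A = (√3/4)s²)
A = (√3/4)s²  →  s² = 4A/√3 = 4·25.5/√3 = 58.8897
s = 7.67396
Perimeter = 3s = 23.02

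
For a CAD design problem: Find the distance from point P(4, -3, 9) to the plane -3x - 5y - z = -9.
d = |(-3)(4) + (-5)(-3) + (-1)(9) - (-9)| / √((-3)² + (-5)² + (-1)²) = 3/√35 = 0.5071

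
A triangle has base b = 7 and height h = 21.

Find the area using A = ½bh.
A = ½·7·21 = 73.5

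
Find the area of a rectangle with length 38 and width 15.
Area = length * width
Area = 38 * 15
Area = 570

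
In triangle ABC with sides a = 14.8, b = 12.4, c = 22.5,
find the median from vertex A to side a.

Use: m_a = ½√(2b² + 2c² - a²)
m_a = ½√(2·12.4² + 2·22.5² - 14.8²)
m_a = ½√(307.52 + 1012.5 - 219.04) = ½√1100.98 = 16.59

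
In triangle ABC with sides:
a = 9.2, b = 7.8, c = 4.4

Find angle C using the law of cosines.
cos(C) = (a² + b² - c²)/(2ab)
cos(C) = (9.2² + 7.8² - 4.4²)/(2·9.2·7.8) = 126.12/143.52 = 0.878763
C = arccos(0.878763) = 28.51°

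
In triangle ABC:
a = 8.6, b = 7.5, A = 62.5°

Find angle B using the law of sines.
sin(B)/b = sin(A)/a
sin(B) = b·sin(A)/a = 7.5·sin(62.5°)/8.6 = 0.773556
B = arcsin(0.773556) = 50.67°  (b ≤ a, so B ≤ A and the acute solution is unique)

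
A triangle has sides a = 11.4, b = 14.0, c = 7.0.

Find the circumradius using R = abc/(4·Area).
s = (a+b+c)/2 = 16.2
Area = √(s(s-a)(s-b)(s-c)) = √(16.2·4.8·2.2·9.2) = 39.6719
R = abc/(4·Area) = (11.4·14.0·7.0)/(4·39.6719) = 1117.2/158.6876 = 7.04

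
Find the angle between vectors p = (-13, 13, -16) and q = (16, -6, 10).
p·q = -446, |p|² = 594, |q|² = 392
cos θ = -446/√232848 ≈ -0.9243
θ ≈ 157.6°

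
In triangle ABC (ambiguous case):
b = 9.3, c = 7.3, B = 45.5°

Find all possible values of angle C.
sin(C)/c = sin(B)/b  →  sin(C) = c·sin(B)/b = 7.3·sin(45.5°)/9.3 = 0.559863
C₁ = arcsin(0.559863) = 34.05°,  C₂ = 180° - C₁ = 145.95°
Check C₂: A = 180° - 45.5° - 145.95° = -11.45° ≤ 0, rejected
C = 34.05° (one solution)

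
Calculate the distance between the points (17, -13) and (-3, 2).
Using the distance formula: d = sqrt((x₂-x₁)² + (y₂-y₁)²)
dx = (-3) - 17 = -20
dy = 2 - (-13) = 15
d = sqrt((-20)² + 15²) = sqrt(400 + 225) = sqrt(625) = 25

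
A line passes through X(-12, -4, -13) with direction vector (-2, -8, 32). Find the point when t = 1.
P(1) = (-12 + (-2)(1), -4 + (-8)(1), -13 + 32(1)) = (-14, -12, 19)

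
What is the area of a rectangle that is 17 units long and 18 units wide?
Area = length * width
Area = 17 * 18
Area = 306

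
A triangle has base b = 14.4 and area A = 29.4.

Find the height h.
A = ½bh  →  h = 2A/b
h = 2·29.4/14.4 = 4.083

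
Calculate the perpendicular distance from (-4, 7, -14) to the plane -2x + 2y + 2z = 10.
d = |(-2)(-4) + 2(7) + 2(-14) - (10)| / √((-2)² + 2² + 2²) = 16/√12 = 4.619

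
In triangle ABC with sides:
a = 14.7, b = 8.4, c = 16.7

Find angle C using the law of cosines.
cos(C) = (a² + b² - c²)/(2ab)
cos(C) = (14.7² + 8.4² - 16.7²)/(2·14.7·8.4) = 7.76/246.96 = 0.031422
C = arccos(0.031422) = 88.2°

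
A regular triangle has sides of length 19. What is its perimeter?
Perimeter = number of sides * side length
Perimeter = 3 * 19
Perimeter = 57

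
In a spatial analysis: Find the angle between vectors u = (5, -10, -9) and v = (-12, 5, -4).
u·v = -74, |u|² = 206, |v|² = 185
cos θ = -74/√38110 ≈ -0.3791
θ ≈ 112.3°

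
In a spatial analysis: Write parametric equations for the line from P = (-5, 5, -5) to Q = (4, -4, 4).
Direction vector d = Q - P = (9, -9, 9)
x = -5 + 9t, y = 5 - 9t, z = -5 + 9t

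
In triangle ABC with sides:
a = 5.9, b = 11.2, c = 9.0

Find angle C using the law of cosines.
cos(C) = (a² + b² - c²)/(2ab)
cos(C) = (5.9² + 11.2² - 9.0²)/(2·5.9·11.2) = 79.25/132.16 = 0.599652
C = arccos(0.599652) = 53.16°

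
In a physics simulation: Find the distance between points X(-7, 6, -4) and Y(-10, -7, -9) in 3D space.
d = √[(-3)² + (-13)² + (-5)²] = √203 = 14.25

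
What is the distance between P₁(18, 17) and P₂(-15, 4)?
Using the distance formula: d = sqrt((x₂-x₁)² + (y₂-y₁)²)
dx = (-15) - 18 = -33
dy = 4 - 17 = -13
d = sqrt((-33)² + (-13)²) = sqrt(1089 + 169) = sqrt(1258) = 35.47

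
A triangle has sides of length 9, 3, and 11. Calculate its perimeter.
Perimeter = sum of all sides
Perimeter = 9 + 3 + 11
Perimeter = 23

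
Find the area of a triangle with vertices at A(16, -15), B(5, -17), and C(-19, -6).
Using the coordinate formula: Area = (1/2)|x₁(y₂-y₃) + x₂(y₃-y₁) + x₃(y₁-y₂)|
Area = (1/2)|16((-17)-(-6)) + 5((-6)-(-15)) + (-19)((-15)-(-17))|
Area = (1/2)|16*(-11) + 5*9 + (-19)*2|
Area = (1/2)|(-176) + 45 + (-38)|
Area = (1/2)*169 = 84.50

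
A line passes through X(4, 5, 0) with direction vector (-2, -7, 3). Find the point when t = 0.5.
P(0.5) = (4 + (-2)(0.5), 5 + (-7)(0.5), 0 + 3(0.5)) = (3, 1.5, 1.5)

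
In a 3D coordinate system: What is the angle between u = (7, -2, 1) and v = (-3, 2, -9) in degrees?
u·v = -34, |u|² = 54, |v|² = 94
cos θ = -34/√5076 ≈ -0.4772
θ ≈ 118.5°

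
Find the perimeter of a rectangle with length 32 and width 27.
Perimeter = 2 * (length + width)
Perimeter = 2 * (32 + 27)
Perimeter = 2 * 59
Perimeter = 118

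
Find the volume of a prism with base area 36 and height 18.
Volume = base area * height
Volume = 36 * 18
Volume = 648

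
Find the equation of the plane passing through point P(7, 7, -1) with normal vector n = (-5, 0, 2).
d = n·P = (-5)(7) + (0)(7) + (2)(-1) = -37
Plane: -5x + 2z = -37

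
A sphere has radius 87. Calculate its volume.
Volume = (4/3) * pi * r³
Volume = (4/3) * pi * 87³
Volume = (4/3) * pi * 658503
Volume = 2758330.92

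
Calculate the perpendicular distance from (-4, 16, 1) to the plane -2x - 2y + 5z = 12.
d = |(-2)(-4) + (-2)(16) + 5(1) - (12)| / √((-2)² + (-2)² + 5²) = 31/√33 = 5.396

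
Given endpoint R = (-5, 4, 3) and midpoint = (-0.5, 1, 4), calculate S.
S = (2×(-0.5) - (-5), 2×1 - 4, 2×4 - 3) = (4, -2, 5)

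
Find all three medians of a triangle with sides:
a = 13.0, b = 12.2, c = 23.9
Using m_x = ½√(2y² + 2z² - x²):
m_a = ½√(2·12.2² + 2·23.9² - 13.0²) = ½√1271.1 = 17.83
m_b = ½√(2·13.0² + 2·23.9² - 12.2²) = ½√1331.58 = 18.25
m_c = ½√(2·13.0² + 2·12.2² - 23.9²) = ½√64.47 = 4.015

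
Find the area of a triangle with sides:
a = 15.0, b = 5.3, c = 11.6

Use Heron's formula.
s = (a+b+c)/2 = (15.0+5.3+11.6)/2 = 15.95
A = √(s(s-a)(s-b)(s-c)) = √(15.95·0.95·10.65·4.35)
A = √701.977 = 26.49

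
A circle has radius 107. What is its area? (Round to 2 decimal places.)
Area = pi * r²
Area = pi * 107²
Area = pi * 11449
Area = 35968.09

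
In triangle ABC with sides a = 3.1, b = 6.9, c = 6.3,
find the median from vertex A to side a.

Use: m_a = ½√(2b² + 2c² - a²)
m_a = ½√(2·6.9² + 2·6.3² - 3.1²)
m_a = ½√(95.22 + 79.38 - 9.61) = ½√164.99 = 6.422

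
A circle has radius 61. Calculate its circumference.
Circumference = 2 * pi * r
Circumference = 2 * pi * 61
Circumference = 383.27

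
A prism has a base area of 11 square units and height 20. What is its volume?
Volume = base area * height
Volume = 11 * 20
Volume = 220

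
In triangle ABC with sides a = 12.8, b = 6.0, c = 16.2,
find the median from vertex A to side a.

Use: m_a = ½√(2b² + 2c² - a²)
m_a = ½√(2·6.0² + 2·16.2² - 12.8²)
m_a = ½√(72 + 524.88 - 163.84) = ½√433.04 = 10.4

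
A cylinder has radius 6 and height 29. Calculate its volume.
Volume = pi * r² * h
Volume = pi * 6² * 29
Volume = pi * 36 * 29
Volume = pi * 1044
Volume = 3279.82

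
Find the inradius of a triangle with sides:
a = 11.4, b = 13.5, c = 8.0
s = (a+b+c)/2 = (11.4+13.5+8.0)/2 = 16.45
Area = √(s(s-a)(s-b)(s-c)) = √(16.45·5.05·2.95·8.45) = 45.5059
r = Area/s = 45.5059/16.45 = 2.766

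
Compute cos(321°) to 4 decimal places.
cos(321 degrees) = 0.7771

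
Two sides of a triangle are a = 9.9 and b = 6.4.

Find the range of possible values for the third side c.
By the triangle inequality: |a - b| < c < a + b
|9.9 - 6.4| < c < 9.9 + 6.4
3.5 < c < 16.3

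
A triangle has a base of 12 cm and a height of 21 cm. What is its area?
Area = (1/2) * base * height
Area = (1/2) * 12 * 21
Area = 126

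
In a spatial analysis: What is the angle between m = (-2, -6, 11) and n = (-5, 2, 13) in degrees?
m·n = 141, |m|² = 161, |n|² = 198
cos θ = 141/√31878 ≈ 0.7897
θ ≈ 37.84°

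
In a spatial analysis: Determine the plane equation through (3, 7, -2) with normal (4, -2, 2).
d = n·P = (4)(3) + (-2)(7) + (2)(-2) = -6
Plane: 4x - 2y + 2z = -6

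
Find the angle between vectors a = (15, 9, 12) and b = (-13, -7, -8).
a·b = -354, |a|² = 450, |b|² = 282
cos θ = -354/√126900 ≈ -0.9937
θ ≈ 173.6°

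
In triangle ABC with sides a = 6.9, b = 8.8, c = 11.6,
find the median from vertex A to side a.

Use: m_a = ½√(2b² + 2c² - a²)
m_a = ½√(2·8.8² + 2·11.6² - 6.9²)
m_a = ½√(154.88 + 269.12 - 47.61) = ½√376.39 = 9.7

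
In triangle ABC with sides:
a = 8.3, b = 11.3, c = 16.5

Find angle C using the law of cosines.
cos(C) = (a² + b² - c²)/(2ab)
cos(C) = (8.3² + 11.3² - 16.5²)/(2·8.3·11.3) = -75.67/187.58 = -0.403401
C = arccos(-0.403401) = 113.8°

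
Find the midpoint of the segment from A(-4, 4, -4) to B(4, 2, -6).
Midpoint = ((-4+4)/2, (4+2)/2, (-4-6)/2) = (0, 3, -5)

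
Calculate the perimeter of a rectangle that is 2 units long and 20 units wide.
Perimeter = 2 * (length + width)
Perimeter = 2 * (2 + 20)
Perimeter = 2 * 22
Perimeter = 44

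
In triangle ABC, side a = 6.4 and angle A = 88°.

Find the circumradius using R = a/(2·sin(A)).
R = a/(2·sin(A)) = 6.4/(2·sin(88°))
R = 6.4/(2·0.999391) = 6.4/1.998782 = 3.202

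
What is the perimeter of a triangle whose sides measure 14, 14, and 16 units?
Perimeter = sum of all sides
Perimeter = 14 + 14 + 16
Perimeter = 44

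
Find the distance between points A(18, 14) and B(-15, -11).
Using the distance formula: d = sqrt((x₂-x₁)² + (y₂-y₁)²)
dx = (-15) - 18 = -33
dy = (-11) - 14 = -25
d = sqrt((-33)² + (-25)²) = sqrt(1089 + 625) = sqrt(1714) = 41.40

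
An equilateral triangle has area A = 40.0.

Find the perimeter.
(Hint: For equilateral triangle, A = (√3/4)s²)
A = (√3/4)s²  →  s² = 4A/√3 = 4·40.0/√3 = 92.376
s = 9.61125
Perimeter = 3s = 28.83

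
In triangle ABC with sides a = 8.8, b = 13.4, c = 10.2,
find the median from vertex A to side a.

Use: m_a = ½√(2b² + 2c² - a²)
m_a = ½√(2·13.4² + 2·10.2² - 8.8²)
m_a = ½√(359.12 + 208.08 - 77.44) = ½√489.76 = 11.07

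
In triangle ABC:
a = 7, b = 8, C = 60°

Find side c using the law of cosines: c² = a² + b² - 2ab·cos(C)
c² = 7² + 8² - 2·7·8·cos(60°)
c² = 49 + 64 - 112·0.5000 = 57
c = √57 = 7.55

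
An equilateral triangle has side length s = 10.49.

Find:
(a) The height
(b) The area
(a) Height h = s·√3/2 = 10.49·√3/2 = 9.085
(b) Area = (√3/4)·s² = (√3/4)·10.49² = (√3/4)·110.04 = 47.65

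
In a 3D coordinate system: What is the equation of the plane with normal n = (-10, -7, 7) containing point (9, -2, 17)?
d = n·P = (-10)(9) + (-7)(-2) + (7)(17) = 43
Plane: -10x - 7y + 7z = 43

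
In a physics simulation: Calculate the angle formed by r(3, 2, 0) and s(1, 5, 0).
r·s = 13, |r|² = 13, |s|² = 26
cos θ = 13/√338 ≈ 0.7071
θ ≈ 45.0°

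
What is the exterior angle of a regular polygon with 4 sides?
Exterior angle of a regular n-gon = 360/n
Exterior angle = 360/4
Exterior angle = 90 degrees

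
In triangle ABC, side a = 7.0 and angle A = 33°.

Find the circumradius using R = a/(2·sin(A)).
R = a/(2·sin(A)) = 7.0/(2·sin(33°))
R = 7.0/(2·0.544639) = 7.0/1.089278 = 6.426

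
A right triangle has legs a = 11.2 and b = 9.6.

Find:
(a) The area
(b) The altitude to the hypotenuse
(a) Area = ½ab = ½·11.2·9.6 = 53.76
(b) Hypotenuse c = √(11.2² + 9.6²) = √217.6 = 14.7513
    Area = ½·c·h_c  →  h_c = 2·Area/c = 2·53.76/14.7513 = 7.289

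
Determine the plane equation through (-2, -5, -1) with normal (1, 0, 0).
d = n·P = (1)(-2) + (0)(-5) + (0)(-1) = -2
Plane: x = -2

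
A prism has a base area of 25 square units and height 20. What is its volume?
Volume = base area * height
Volume = 25 * 20
Volume = 500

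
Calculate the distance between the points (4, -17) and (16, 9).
Using the distance formula: d = sqrt((x₂-x₁)² + (y₂-y₁)²)
dx = 16 - 4 = 12
dy = 9 - (-17) = 26
d = sqrt(12² + 26²) = sqrt(144 + 676) = sqrt(820) = 28.64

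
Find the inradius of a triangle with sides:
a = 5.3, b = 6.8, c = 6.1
s = (a+b+c)/2 = (5.3+6.8+6.1)/2 = 9.1
Area = √(s(s-a)(s-b)(s-c)) = √(9.1·3.8·2.3·3) = 15.4467
r = Area/s = 15.4467/9.1 = 1.697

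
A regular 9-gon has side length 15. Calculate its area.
For a regular 9-gon with side length s = 15:
Apothem a = s / (2*tan(pi/9)) = 15 / (2*tan(pi/9)) ≈ 20.6061
Perimeter P = 9 * 15 = 135
Area = (1/2) * P * a = (1/2) * 135 * 20.6061 = 1390.91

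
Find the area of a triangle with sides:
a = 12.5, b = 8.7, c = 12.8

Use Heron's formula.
s = (a+b+c)/2 = (12.5+8.7+12.8)/2 = 17
A = √(s(s-a)(s-b)(s-c)) = √(17·4.5·8.3·4.2)
A = √2666.79 = 51.64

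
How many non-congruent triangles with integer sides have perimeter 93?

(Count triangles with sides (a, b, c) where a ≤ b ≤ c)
With a ≤ b ≤ c and a + b + c = 93, the triangle inequality a + b > c gives c < 93/2, so c ≤ 46.
Iterate a from 1 to ⌊p/3⌋ = 31; for each a, b ranges from a to ⌊(p−a)/2⌋ with c = p − a − b, keeping only c ≥ b.
Triples: (1, 46, 46), (2, 45, 46), (3, 44, 46), …
Count = 192 triangles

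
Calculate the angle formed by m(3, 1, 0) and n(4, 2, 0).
m·n = 14, |m|² = 10, |n|² = 20
cos θ = 14/√200 ≈ 0.9899
θ ≈ 8.13°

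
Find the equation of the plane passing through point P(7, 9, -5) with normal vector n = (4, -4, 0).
d = n·P = (4)(7) + (-4)(9) + (0)(-5) = -8
Plane: 4x - 4y = -8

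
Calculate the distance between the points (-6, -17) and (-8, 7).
Using the distance formula: d = sqrt((x₂-x₁)² + (y₂-y₁)²)
dx = (-8) - (-6) = -2
dy = 7 - (-17) = 24
d = sqrt((-2)² + 24²) = sqrt(4 + 576) = sqrt(580) = 24.08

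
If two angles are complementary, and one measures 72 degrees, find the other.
Complementary angles sum to 90 degrees.
Other angle = 90 - 72
Other angle = 18 degrees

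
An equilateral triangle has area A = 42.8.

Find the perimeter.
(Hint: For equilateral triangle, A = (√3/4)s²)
A = (√3/4)s²  →  s² = 4A/√3 = 4·42.8/√3 = 98.8424
s = 9.94195
Perimeter = 3s = 29.83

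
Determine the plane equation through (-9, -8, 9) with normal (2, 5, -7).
d = n·P = (2)(-9) + (5)(-8) + (-7)(9) = -121
Plane: 2x + 5y - 7z = -121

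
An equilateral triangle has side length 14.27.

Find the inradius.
For an equilateral triangle, r = s/(2√3) where s is the side.
r = 14.27/(2√3) = 14.27/3.464102 = 4.119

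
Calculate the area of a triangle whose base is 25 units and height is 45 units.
Area = (1/2) * base * height
Area = (1/2) * 25 * 45
Area = 562.50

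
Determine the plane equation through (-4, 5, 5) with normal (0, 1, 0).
d = n·P = (0)(-4) + (1)(5) + (0)(5) = 5
Plane: y = 5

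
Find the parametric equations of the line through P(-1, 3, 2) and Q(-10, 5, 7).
Direction vector d = Q - P = (-9, 2, 5)
x = -1 - 9t, y = 3 + 2t, z = 2 + 5t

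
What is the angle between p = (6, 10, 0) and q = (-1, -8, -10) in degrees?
p·q = -86, |p|² = 136, |q|² = 165
cos θ = -86/√22440 ≈ -0.5741
θ ≈ 125.0°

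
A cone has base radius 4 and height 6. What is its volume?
Volume = (1/3) * pi * r² * h
Volume = (1/3) * pi * 4² * 6
Volume = (1/3) * pi * 16 * 6
Volume = (1/3) * pi * 96
Volume = 100.53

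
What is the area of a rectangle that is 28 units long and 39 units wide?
Area = length * width
Area = 28 * 39
Area = 1092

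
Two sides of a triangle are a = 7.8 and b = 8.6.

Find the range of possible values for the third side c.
By the triangle inequality: |a - b| < c < a + b
|7.8 - 8.6| < c < 7.8 + 8.6
0.8 < c < 16.4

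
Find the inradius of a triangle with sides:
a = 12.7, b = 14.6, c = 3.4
s = (a+b+c)/2 = (12.7+14.6+3.4)/2 = 15.35
Area = √(s(s-a)(s-b)(s-c)) = √(15.35·2.65·0.75·11.95) = 19.0938
r = Area/s = 19.0938/15.35 = 1.244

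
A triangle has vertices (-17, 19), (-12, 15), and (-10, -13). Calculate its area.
Using the coordinate formula: Area = (1/2)|x₁(y₂-y₃) + x₂(y₃-y₁) + x₃(y₁-y₂)|
Area = (1/2)|(-17)(15-(-13)) + (-12)((-13)-19) + (-10)(19-15)|
Area = (1/2)|(-17)*28 + (-12)*(-32) + (-10)*4|
Area = (1/2)|(-476) + 384 + (-40)|
Area = (1/2)*132 = 66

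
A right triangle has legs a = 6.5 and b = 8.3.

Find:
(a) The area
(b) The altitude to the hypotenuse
(a) Area = ½ab = ½·6.5·8.3 = 26.975
(b) Hypotenuse c = √(6.5² + 8.3²) = √111.14 = 10.5423
    Area = ½·c·h_c  →  h_c = 2·Area/c = 2·26.975/10.5423 = 5.117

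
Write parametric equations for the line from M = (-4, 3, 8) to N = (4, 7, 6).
Direction vector d = N - M = (8, 4, -2)
x = -4 + 8t, y = 3 + 4t, z = 8 - 2t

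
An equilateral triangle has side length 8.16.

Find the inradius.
For an equilateral triangle, r = s/(2√3) where s is the side.
r = 8.16/(2√3) = 8.16/3.464102 = 2.356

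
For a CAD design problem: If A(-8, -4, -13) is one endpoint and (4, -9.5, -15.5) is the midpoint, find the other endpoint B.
B = (2×4 - (-8), 2×(-9.5) - (-4), 2×(-15.5) - (-13)) = (16, -15, -18)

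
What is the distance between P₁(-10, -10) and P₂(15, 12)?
Using the distance formula: d = sqrt((x₂-x₁)² + (y₂-y₁)²)
dx = 15 - (-10) = 25
dy = 12 - (-10) = 22
d = sqrt(25² + 22²) = sqrt(625 + 484) = sqrt(1109) = 33.30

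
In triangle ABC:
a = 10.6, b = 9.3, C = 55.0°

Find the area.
Using A = ½ab·sin(C):
A = ½·10.6·9.3·sin(55.0°) = ½·98.58·0.819152 = 40.38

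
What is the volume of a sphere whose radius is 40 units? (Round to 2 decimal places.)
Volume = (4/3) * pi * r³
Volume = (4/3) * pi * 40³
Volume = (4/3) * pi * 64000
Volume = 268082.57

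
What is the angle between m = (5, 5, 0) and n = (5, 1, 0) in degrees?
m·n = 30, |m|² = 50, |n|² = 26
cos θ = 30/√1300 ≈ 0.8321
θ ≈ 33.69°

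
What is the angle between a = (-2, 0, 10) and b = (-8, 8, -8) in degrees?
a·b = -64, |a|² = 104, |b|² = 192
cos θ = -64/√19968 ≈ -0.4529
θ ≈ 116.9°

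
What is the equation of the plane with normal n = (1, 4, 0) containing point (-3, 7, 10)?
d = n·P = (1)(-3) + (4)(7) + (0)(10) = 25
Plane: x + 4y = 25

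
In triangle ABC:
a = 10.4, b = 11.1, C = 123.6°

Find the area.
Using A = ½ab·sin(C):
A = ½·10.4·11.1·sin(123.6°) = ½·115.44·0.832921 = 48.08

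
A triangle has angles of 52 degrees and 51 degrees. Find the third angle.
Sum of angles in a triangle = 180 degrees
Third angle = 180 - 52 - 51
Third angle = 77 degrees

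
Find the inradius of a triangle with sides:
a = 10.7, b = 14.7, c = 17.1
s = (a+b+c)/2 = (10.7+14.7+17.1)/2 = 21.25
Area = √(s(s-a)(s-b)(s-c)) = √(21.25·10.55·6.55·4.15) = 78.0639
r = Area/s = 78.0639/21.25 = 3.674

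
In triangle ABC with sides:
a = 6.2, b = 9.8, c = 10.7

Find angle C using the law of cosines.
cos(C) = (a² + b² - c²)/(2ab)
cos(C) = (6.2² + 9.8² - 10.7²)/(2·6.2·9.8) = 19.99/121.52 = 0.164500
C = arccos(0.164500) = 80.53°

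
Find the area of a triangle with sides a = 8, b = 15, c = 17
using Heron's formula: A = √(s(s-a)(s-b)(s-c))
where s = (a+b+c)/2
s = (8+15+17)/2 = 20
A = √(20·12·5·3) = √3600 = 60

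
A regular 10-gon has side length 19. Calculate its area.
For a regular 10-gon with side length s = 19:
Apothem a = s / (2*tan(pi/10)) = 19 / (2*tan(pi/10)) ≈ 29.238
Perimeter P = 10 * 19 = 190
Area = (1/2) * P * a = (1/2) * 190 * 29.238 = 2777.61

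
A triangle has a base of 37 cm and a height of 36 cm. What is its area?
Area = (1/2) * base * height
Area = (1/2) * 37 * 36
Area = 666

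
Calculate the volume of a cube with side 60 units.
Volume = s³
Volume = 60³
Volume = 216000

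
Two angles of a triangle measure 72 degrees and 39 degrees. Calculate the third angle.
Sum of angles in a triangle = 180 degrees
Third angle = 180 - 72 - 39
Third angle = 69 degrees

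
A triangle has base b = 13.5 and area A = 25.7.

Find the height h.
A = ½bh  →  h = 2A/b
h = 2·25.7/13.5 = 3.807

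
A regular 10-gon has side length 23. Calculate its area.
For a regular 10-gon with side length s = 23:
Apothem a = s / (2*tan(pi/10)) = 23 / (2*tan(pi/10)) ≈ 35.3934
Perimeter P = 10 * 23 = 230
Area = (1/2) * P * a = (1/2) * 230 * 35.3934 = 4070.24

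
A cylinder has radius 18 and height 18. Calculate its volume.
Volume = pi * r² * h
Volume = pi * 18² * 18
Volume = pi * 324 * 18
Volume = pi * 5832
Volume = 18321.77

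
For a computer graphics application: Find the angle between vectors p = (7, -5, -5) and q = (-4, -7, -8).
p·q = 47, |p|² = 99, |q|² = 129
cos θ = 47/√12771 ≈ 0.4159
θ ≈ 65.42°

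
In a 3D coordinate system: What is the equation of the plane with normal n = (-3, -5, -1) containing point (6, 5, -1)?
d = n·P = (-3)(6) + (-5)(5) + (-1)(-1) = -42
Plane: -3x - 5y - z = -42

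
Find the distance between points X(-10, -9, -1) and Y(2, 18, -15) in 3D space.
d = √[(12)² + (27)² + (-14)²] = √1069 = 32.7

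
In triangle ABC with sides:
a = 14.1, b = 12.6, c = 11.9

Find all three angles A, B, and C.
By the law of cosines:
cos(A) = (b² + c² - a²)/(2bc) = 0.338669  →  A = 70.2°
cos(B) = (a² + c² - b²)/(2ac) = 0.541331  →  B = 57.23°
cos(C) = (a² + b² - c²)/(2ab) = 0.607790  →  C = 52.57°
Check: A + B + C = 180.0° ✓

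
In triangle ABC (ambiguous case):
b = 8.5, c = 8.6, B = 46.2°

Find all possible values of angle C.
sin(C)/c = sin(B)/b  →  sin(C) = c·sin(B)/b = 8.6·sin(46.2°)/8.5 = 0.730252
C₁ = arcsin(0.730252) = 46.91°,  C₂ = 180° - C₁ = 133.09°
Check C₂: A = 180° - 46.2° - 133.09° = 0.71° > 0 ✓
C = 46.91° or C = 133.09° (two solutions)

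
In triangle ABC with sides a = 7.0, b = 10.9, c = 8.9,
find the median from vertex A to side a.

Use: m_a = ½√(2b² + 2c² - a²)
m_a = ½√(2·10.9² + 2·8.9² - 7.0²)
m_a = ½√(237.62 + 158.42 - 49) = ½√347.04 = 9.315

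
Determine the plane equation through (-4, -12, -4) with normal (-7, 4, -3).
d = n·P = (-7)(-4) + (4)(-12) + (-3)(-4) = -8
Plane: -7x + 4y - 3z = -8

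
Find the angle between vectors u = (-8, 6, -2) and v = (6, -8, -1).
u·v = -94, |u|² = 104, |v|² = 101
cos θ = -94/√10504 ≈ -0.9172
θ ≈ 156.5°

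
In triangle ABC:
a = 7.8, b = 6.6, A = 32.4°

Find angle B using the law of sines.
sin(B)/b = sin(A)/a
sin(B) = b·sin(A)/a = 6.6·sin(32.4°)/7.8 = 0.453392
B = arcsin(0.453392) = 26.96°  (b ≤ a, so B ≤ A and the acute solution is unique)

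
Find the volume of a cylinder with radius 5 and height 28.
Volume = pi * r² * h
Volume = pi * 5² * 28
Volume = pi * 25 * 28
Volume = pi * 700
Volume = 2199.11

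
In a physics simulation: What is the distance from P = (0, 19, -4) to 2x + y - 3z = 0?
d = |2(0) + 1(19) + (-3)(-4) - (0)| / √(2² + 1² + (-3)²) = 31/√14 = 8.285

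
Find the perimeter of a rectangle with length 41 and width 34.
Perimeter = 2 * (length + width)
Perimeter = 2 * (41 + 34)
Perimeter = 2 * 75
Perimeter = 150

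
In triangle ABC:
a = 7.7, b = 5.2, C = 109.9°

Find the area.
Using A = ½ab·sin(C):
A = ½·7.7·5.2·sin(109.9°) = ½·40.04·0.940288 = 18.82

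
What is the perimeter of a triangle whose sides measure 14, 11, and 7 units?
Perimeter = sum of all sides
Perimeter = 14 + 11 + 7
Perimeter = 32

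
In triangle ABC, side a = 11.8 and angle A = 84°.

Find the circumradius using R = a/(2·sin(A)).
R = a/(2·sin(A)) = 11.8/(2·sin(84°))
R = 11.8/(2·0.994522) = 11.8/1.989044 = 5.932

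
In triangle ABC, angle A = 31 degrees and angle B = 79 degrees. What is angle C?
Sum of angles in a triangle = 180 degrees
Third angle = 180 - 31 - 79
Third angle = 70 degrees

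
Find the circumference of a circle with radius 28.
Circumference = 2 * pi * r
Circumference = 2 * pi * 28
Circumference = 175.93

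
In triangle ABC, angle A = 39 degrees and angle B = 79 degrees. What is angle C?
Sum of angles in a triangle = 180 degrees
Third angle = 180 - 39 - 79
Third angle = 62 degrees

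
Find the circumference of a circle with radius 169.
Circumference = 2 * pi * r
Circumference = 2 * pi * 169
Circumference = 1061.86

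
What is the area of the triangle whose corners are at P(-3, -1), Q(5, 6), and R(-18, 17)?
Using the coordinate formula: Area = (1/2)|x₁(y₂-y₃) + x₂(y₃-y₁) + x₃(y₁-y₂)|
Area = (1/2)|(-3)(6-17) + 5(17-(-1)) + (-18)((-1)-6)|
Area = (1/2)|(-3)*(-11) + 5*18 + (-18)*(-7)|
Area = (1/2)|33 + 90 + 126|
Area = (1/2)*249 = 124.50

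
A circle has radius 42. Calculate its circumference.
Circumference = 2 * pi * r
Circumference = 2 * pi * 42
Circumference = 263.89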